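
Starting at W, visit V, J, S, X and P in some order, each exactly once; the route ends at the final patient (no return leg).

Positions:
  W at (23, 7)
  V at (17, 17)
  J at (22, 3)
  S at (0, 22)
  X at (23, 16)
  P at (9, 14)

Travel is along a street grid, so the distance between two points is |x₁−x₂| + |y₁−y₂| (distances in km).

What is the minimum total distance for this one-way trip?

Shortest open route: 54 km.

There are 5! = 120 possible orderings.
W - V - J - S - X - P: 16+19+41+29+16 = 121
W - V - J - S - P - X: 16+19+41+17+16 = 109
W - V - J - X - S - P: 16+19+14+29+17 = 95
W - V - J - X - P - S: 16+19+14+16+17 = 82
W - V - J - P - S - X: 16+19+24+17+29 = 105
W - V - J - P - X - S: 16+19+24+16+29 = 104
W - V - S - J - X - P: 16+22+41+14+16 = 109
W - V - S - J - P - X: 16+22+41+24+16 = 119
W - V - S - X - J - P: 16+22+29+14+24 = 105
W - V - S - X - P - J: 16+22+29+16+24 = 107
W - V - S - P - J - X: 16+22+17+24+14 = 93
W - V - S - P - X - J: 16+22+17+16+14 = 85
W - V - X - J - S - P: 16+7+14+41+17 = 95
W - V - X - J - P - S: 16+7+14+24+17 = 78
… (106 more)
W - J - X - V - P - S: 5+14+7+11+17 = 54  ← best
The minimum is 54.
One shortest path: W → J → X → V → P → S.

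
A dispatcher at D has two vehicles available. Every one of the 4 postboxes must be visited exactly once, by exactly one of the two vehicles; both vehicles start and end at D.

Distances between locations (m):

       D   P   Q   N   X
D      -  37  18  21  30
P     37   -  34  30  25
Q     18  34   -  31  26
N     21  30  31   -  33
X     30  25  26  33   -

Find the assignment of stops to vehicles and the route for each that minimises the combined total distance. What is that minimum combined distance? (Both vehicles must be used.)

Try each way of splitting the stops between the two vehicles (each non-empty) and, for each split, find the best tour for each vehicle:
  {P} + {Q, N, X}: 74 + 98 = 172
  {Q} + {P, N, X}: 36 + 106 = 142
  {P, Q} + {N, X}: 89 + 84 = 173
  {N} + {P, Q, X}: 42 + 106 = 148
  {P, N} + {Q, X}: 88 + 74 = 162
  {Q, N} + {P, X}: 70 + 92 = 162
  … (7 splits in total)
Best: vehicle 1 D → Q → D = 36; vehicle 2 D → N → P → X → D = 106; combined 142.

142 m — the smallest possible combined total.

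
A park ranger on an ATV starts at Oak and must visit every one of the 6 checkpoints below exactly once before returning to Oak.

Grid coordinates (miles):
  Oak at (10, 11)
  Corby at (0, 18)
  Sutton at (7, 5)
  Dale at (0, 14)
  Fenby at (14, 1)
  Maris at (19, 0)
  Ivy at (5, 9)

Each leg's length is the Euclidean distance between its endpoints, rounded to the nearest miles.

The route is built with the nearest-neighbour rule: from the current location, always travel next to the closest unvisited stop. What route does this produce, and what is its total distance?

Oak → [Ivy:5 / Sutton:7 / Dale:10 / Fenby:11 / Corby:12 / Maris:14] → Ivy (5)
Ivy → [Sutton:4 / Dale:7 / Corby:10 / Fenby:12 / Maris:17] → Sutton (4)
Sutton → [Fenby:8 / Dale:11 / Maris:13 / Corby:15] → Fenby (8)
Fenby → [Maris:5 / Dale:19 / Corby:22] → Maris (5)
Maris → [Dale:24 / Corby:26] → Dale (24)
Dale → [Corby:4] → Corby (4)
Return Corby→Oak: 12.
Total = 5 + 4 + 8 + 5 + 24 + 4 + 12 = 62.

Nearest-neighbour total = 62 miles; route Oak → Ivy → Sutton → Fenby → Maris → Dale → Corby → Oak.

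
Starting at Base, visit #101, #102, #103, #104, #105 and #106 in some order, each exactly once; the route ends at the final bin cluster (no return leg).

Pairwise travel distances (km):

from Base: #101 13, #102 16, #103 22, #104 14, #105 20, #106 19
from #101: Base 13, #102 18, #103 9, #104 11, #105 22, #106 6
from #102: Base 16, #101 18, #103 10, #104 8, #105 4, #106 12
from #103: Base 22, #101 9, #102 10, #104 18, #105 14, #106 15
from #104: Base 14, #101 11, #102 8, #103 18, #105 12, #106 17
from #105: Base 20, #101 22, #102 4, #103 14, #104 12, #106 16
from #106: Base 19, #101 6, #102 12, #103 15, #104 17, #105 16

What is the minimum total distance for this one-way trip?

55 km — the minimum one-way total.

There are 6! = 720 possible orderings.
Base→#101→#102→#103→#104→#105→#106: 13+18+10+18+12+16 = 87
Base→#101→#102→#103→#104→#106→#105: 13+18+10+18+17+16 = 92
Base→#101→#102→#103→#105→#104→#106: 13+18+10+14+12+17 = 84
Base→#101→#102→#103→#105→#106→#104: 13+18+10+14+16+17 = 88
Base→#101→#102→#103→#106→#104→#105: 13+18+10+15+17+12 = 85
Base→#101→#102→#103→#106→#105→#104: 13+18+10+15+16+12 = 84
Base→#101→#102→#104→#103→#105→#106: 13+18+8+18+14+16 = 87
Base→#101→#102→#104→#103→#106→#105: 13+18+8+18+15+16 = 88
… (712 more)
Base→#104→#102→#105→#103→#101→#106: 14+8+4+14+9+6 = 55  ← best
The minimum is 55.
One shortest path: Base → #104 → #102 → #105 → #103 → #101 → #106.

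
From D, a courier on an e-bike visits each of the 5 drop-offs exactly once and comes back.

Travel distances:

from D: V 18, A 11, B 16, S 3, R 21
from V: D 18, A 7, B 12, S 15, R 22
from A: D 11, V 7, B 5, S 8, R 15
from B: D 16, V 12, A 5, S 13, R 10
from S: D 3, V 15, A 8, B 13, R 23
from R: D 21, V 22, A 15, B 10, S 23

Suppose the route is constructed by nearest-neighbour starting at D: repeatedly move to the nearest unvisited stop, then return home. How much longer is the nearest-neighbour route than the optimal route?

D: S=3, A=11, B=16, V=18, R=21 ⇒ S
S: A=8, B=13, V=15, R=23 ⇒ A
A: B=5, V=7, R=15 ⇒ B
B: R=10, V=12 ⇒ R
R: V=22 ⇒ V
NN route D → S → A → B → R → V → D costs 66.
Optimal: D → S → V → A → B → R → D costs 61 (by enumerating all 60 distinct tours).
Excess = 66 − 61 = 5.

5 longer than the optimal tour.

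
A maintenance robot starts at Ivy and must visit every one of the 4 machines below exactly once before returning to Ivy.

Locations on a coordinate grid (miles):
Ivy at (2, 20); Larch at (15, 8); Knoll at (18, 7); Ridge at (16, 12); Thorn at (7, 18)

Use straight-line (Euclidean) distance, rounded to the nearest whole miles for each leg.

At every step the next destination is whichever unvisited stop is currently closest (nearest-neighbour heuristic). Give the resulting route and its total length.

Nearest-neighbour total = 44 miles; route Ivy → Thorn → Ridge → Larch → Knoll → Ivy.

From Ivy: distances to unvisited — Thorn=5, Ridge=16, Larch=18, Knoll=21. Nearest is Thorn (5).
From Thorn: distances to unvisited — Ridge=11, Larch=13, Knoll=16. Nearest is Ridge (11).
From Ridge: distances to unvisited — Larch=4, Knoll=5. Nearest is Larch (4).
From Larch: distances to unvisited — Knoll=3. Nearest is Knoll (3).
Return Knoll→Ivy: 21.
Total = 5 + 11 + 4 + 3 + 21 = 44.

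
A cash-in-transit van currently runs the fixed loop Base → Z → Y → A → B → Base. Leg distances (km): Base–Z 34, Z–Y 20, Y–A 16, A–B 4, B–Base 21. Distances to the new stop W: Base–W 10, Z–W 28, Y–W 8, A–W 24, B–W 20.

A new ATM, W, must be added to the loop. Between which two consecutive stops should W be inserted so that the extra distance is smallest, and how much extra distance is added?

Insertion cost between consecutive stops i–j is d(i,W) + d(W,j) − d(i,j):
  between Base and Z: 10 + 28 − 34 = 4
  between Z and Y: 28 + 8 − 20 = 16
  between Y and A: 8 + 24 − 16 = 16
  between A and B: 24 + 20 − 4 = 40
  between B and Base: 20 + 10 − 21 = 9
Cheapest insertion is between Base and Z, adding 4.
New total = 95 + 4 = 99.

Minimum extra distance: 4 km, inserting W between Base and Z.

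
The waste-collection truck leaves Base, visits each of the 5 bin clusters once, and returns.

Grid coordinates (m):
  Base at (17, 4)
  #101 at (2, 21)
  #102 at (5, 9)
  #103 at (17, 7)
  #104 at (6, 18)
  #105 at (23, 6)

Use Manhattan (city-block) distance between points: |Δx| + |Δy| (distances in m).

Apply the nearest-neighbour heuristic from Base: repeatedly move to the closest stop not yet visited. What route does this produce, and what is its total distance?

80 m along Base → #103 → #105 → #102 → #104 → #101 → Base.

At Base the remaining stops are #103 3, #105 8, #102 17, #104 25, #101 32; go to #103.
At #103 the remaining stops are #105 7, #102 14, #104 22, #101 29; go to #105.
At #105 the remaining stops are #102 21, #104 29, #101 36; go to #102.
At #102 the remaining stops are #104 10, #101 15; go to #104.
At #104 the remaining stops are #101 7; go to #101.
Return #101→Base: 32.
Total = 3 + 7 + 21 + 10 + 7 + 32 = 80.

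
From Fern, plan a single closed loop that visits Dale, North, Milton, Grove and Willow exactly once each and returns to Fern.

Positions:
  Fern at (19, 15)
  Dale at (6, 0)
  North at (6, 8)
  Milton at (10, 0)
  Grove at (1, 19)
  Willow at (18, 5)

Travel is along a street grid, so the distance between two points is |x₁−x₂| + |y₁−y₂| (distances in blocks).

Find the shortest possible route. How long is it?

With 5 stops there are 5!/2 = 60 distinct round trips (a route and its reverse cost the same).
Fern → Dale → North → Milton → Grove → Willow → Fern: 28+8+12+28+31+11 = 118
Fern → Dale → North → Milton → Willow → Grove → Fern: 28+8+12+13+31+22 = 114
Fern → Dale → North → Grove → Milton → Willow → Fern: 28+8+16+28+13+11 = 104
Fern → Dale → North → Grove → Willow → Milton → Fern: 28+8+16+31+13+24 = 120
Fern → Dale → North → Willow → Milton → Grove → Fern: 28+8+15+13+28+22 = 114
Fern → Dale → North → Willow → Grove → Milton → Fern: 28+8+15+31+28+24 = 134
Fern → Dale → Milton → North → Grove → Willow → Fern: 28+4+12+16+31+11 = 102
Fern → Dale → Milton → North → Willow → Grove → Fern: 28+4+12+15+31+22 = 112
Fern → Dale → Milton → Grove → North → Willow → Fern: 28+4+28+16+15+11 = 102
Fern → Dale → Milton → Grove → Willow → North → Fern: 28+4+28+31+15+20 = 126
Fern → Dale → Milton → Willow → North → Grove → Fern: 28+4+13+15+16+22 = 98
Fern → Dale → Milton → Willow → Grove → North → Fern: 28+4+13+31+16+20 = 112
Fern → Dale → Grove → North → Milton → Willow → Fern: 28+24+16+12+13+11 = 104
Fern → Dale → Grove → North → Willow → Milton → Fern: 28+24+16+15+13+24 = 120
… (46 more)
Fern → Grove → North → Dale → Milton → Willow → Fern: 22+16+8+4+13+11 = 74  ← best
The minimum is 74.
One optimal route: Fern → Grove → North → Dale → Milton → Willow → Fern (or its reverse).

74 blocks — the shortest possible round trip.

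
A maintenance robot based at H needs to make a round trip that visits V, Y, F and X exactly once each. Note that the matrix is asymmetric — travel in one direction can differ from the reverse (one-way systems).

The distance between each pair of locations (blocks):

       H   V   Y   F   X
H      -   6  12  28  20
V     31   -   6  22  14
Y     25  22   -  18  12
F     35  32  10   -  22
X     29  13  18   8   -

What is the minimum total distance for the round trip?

H → V → Y → F → X → H: 6+6+18+22+29 = 81
H → V → Y → X → F → H: 6+6+12+8+35 = 67
H → V → F → Y → X → H: 6+22+10+12+29 = 79
H → V → F → X → Y → H: 6+22+22+18+25 = 93
H → V → X → Y → F → H: 6+14+18+18+35 = 91
H → V → X → F → Y → H: 6+14+8+10+25 = 63
H → Y → V → F → X → H: 12+22+22+22+29 = 107
H → Y → V → X → F → H: 12+22+14+8+35 = 91
H → Y → F → V → X → H: 12+18+32+14+29 = 105
H → Y → F → X → V → H: 12+18+22+13+31 = 96
H → Y → X → V → F → H: 12+12+13+22+35 = 94
H → Y → X → F → V → H: 12+12+8+32+31 = 95
H → F → V → Y → X → H: 28+32+6+12+29 = 107
H → F → V → X → Y → H: 28+32+14+18+25 = 117
… (10 more)
The minimum is 63.
One optimal route: H → V → X → F → Y → H.

Minimum total distance: 63 blocks.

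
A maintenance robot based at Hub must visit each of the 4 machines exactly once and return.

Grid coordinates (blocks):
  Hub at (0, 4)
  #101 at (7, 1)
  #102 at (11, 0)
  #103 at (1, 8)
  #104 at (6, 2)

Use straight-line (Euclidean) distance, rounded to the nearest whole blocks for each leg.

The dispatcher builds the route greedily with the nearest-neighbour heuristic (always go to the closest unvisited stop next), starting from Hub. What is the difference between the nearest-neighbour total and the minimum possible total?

Hub: #103=4, #104=6, #101=8, #102=12 ⇒ #103
#103: #104=8, #101=9, #102=13 ⇒ #104
#104: #101=1, #102=5 ⇒ #101
#101: #102=4 ⇒ #102
NN route Hub → #103 → #104 → #101 → #102 → Hub costs 29.
Optimal: Hub → #103 → #101 → #102 → #104 → Hub costs 28 (by enumerating all 12 distinct tours).
Excess = 29 − 28 = 1.

1 blocks longer than the optimal tour.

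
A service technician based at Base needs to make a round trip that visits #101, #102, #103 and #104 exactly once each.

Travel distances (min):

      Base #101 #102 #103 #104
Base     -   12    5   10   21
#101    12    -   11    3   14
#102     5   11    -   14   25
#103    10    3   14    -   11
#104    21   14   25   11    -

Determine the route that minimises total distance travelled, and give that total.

Minimum total distance: 51 min.

There are 12 distinct closed tours to check (reversals are equivalent).
Base→#101→#102→#103→#104→Base: 12+11+14+11+21 = 69
Base→#101→#102→#104→#103→Base: 12+11+25+11+10 = 69
Base→#101→#103→#102→#104→Base: 12+3+14+25+21 = 75
Base→#101→#103→#104→#102→Base: 12+3+11+25+5 = 56
Base→#101→#104→#102→#103→Base: 12+14+25+14+10 = 75
Base→#101→#104→#103→#102→Base: 12+14+11+14+5 = 56
Base→#102→#101→#103→#104→Base: 5+11+3+11+21 = 51
Base→#102→#101→#104→#103→Base: 5+11+14+11+10 = 51
Base→#102→#103→#101→#104→Base: 5+14+3+14+21 = 57
Base→#102→#104→#101→#103→Base: 5+25+14+3+10 = 57
Base→#103→#101→#102→#104→Base: 10+3+11+25+21 = 70
Base→#103→#102→#101→#104→Base: 10+14+11+14+21 = 70
The minimum is 51.
One optimal route: Base → #102 → #101 → #103 → #104 → Base (or its reverse).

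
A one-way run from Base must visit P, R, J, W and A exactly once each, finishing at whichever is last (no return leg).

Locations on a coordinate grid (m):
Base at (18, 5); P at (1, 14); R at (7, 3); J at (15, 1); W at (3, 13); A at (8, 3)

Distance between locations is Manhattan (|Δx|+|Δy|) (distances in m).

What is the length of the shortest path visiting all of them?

There are 5! = 120 possible orderings.
Base → P → R → J → W → A: 26+17+10+24+15 = 92
Base → P → R → J → A → W: 26+17+10+9+15 = 77
Base → P → R → W → J → A: 26+17+14+24+9 = 90
Base → P → R → W → A → J: 26+17+14+15+9 = 81
Base → P → R → A → J → W: 26+17+1+9+24 = 77
Base → P → R → A → W → J: 26+17+1+15+24 = 83
Base → P → J → R → W → A: 26+27+10+14+15 = 92
Base → P → J → R → A → W: 26+27+10+1+15 = 79
Base → P → J → W → R → A: 26+27+24+14+1 = 92
Base → P → J → W → A → R: 26+27+24+15+1 = 93
Base → P → J → A → R → W: 26+27+9+1+14 = 77
Base → P → J → A → W → R: 26+27+9+15+14 = 91
Base → P → W → R → J → A: 26+3+14+10+9 = 62
Base → P → W → R → A → J: 26+3+14+1+9 = 53
… (106 more)
Base → J → A → R → W → P: 7+9+1+14+3 = 34  ← best
The minimum is 34.
One shortest path: Base → J → A → R → W → P.

Shortest open route: 34 m.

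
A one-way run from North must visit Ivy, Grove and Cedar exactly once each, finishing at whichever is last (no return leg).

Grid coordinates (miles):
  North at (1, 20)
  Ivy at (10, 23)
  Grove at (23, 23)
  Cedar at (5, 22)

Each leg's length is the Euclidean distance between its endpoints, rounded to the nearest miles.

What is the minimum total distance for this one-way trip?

There are 3! = 6 possible orderings.
North - Ivy - Grove - Cedar: 9+13+18 = 40
North - Ivy - Cedar - Grove: 9+5+18 = 32
North - Grove - Ivy - Cedar: 22+13+5 = 40
North - Grove - Cedar - Ivy: 22+18+5 = 45
North - Cedar - Ivy - Grove: 4+5+13 = 22
North - Cedar - Grove - Ivy: 4+18+13 = 35
The minimum is 22.
One shortest path: North → Cedar → Ivy → Grove.

22 miles — the minimum one-way total.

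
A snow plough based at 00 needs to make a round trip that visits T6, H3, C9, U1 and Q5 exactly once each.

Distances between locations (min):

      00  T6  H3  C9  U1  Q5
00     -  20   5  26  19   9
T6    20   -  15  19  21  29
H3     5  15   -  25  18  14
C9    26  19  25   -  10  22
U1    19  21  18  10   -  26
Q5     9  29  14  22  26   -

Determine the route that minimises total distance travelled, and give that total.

With 5 stops there are 5!/2 = 60 distinct round trips (a route and its reverse cost the same).
00-T6-H3-C9-U1-Q5-00: 20+15+25+10+26+9 = 105
00-T6-H3-C9-Q5-U1-00: 20+15+25+22+26+19 = 127
00-T6-H3-U1-C9-Q5-00: 20+15+18+10+22+9 = 94
00-T6-H3-U1-Q5-C9-00: 20+15+18+26+22+26 = 127
00-T6-H3-Q5-C9-U1-00: 20+15+14+22+10+19 = 100
00-T6-H3-Q5-U1-C9-00: 20+15+14+26+10+26 = 111
00-T6-C9-H3-U1-Q5-00: 20+19+25+18+26+9 = 117
00-T6-C9-H3-Q5-U1-00: 20+19+25+14+26+19 = 123
00-T6-C9-U1-H3-Q5-00: 20+19+10+18+14+9 = 90
00-T6-C9-U1-Q5-H3-00: 20+19+10+26+14+5 = 94
00-T6-C9-Q5-H3-U1-00: 20+19+22+14+18+19 = 112
00-T6-C9-Q5-U1-H3-00: 20+19+22+26+18+5 = 110
00-T6-U1-H3-C9-Q5-00: 20+21+18+25+22+9 = 115
00-T6-U1-H3-Q5-C9-00: 20+21+18+14+22+26 = 121
… (46 more)
00-H3-T6-U1-C9-Q5-00: 5+15+21+10+22+9 = 82  ← best
The minimum is 82.
One optimal route: 00 → H3 → T6 → U1 → C9 → Q5 → 00 (or its reverse).

Shortest round trip = 82 min.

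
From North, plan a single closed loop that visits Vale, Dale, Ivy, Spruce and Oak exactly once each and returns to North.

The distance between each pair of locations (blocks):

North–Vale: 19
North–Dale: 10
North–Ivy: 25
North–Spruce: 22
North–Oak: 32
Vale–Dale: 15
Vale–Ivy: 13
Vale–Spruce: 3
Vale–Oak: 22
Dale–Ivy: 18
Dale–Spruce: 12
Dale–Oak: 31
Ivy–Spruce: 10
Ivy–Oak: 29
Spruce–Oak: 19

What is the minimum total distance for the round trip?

There are 60 distinct closed tours to check (reversals are equivalent).
North - Vale - Dale - Ivy - Spruce - Oak - North: 19+15+18+10+19+32 = 113
North - Vale - Dale - Ivy - Oak - Spruce - North: 19+15+18+29+19+22 = 122
North - Vale - Dale - Spruce - Ivy - Oak - North: 19+15+12+10+29+32 = 117
North - Vale - Dale - Spruce - Oak - Ivy - North: 19+15+12+19+29+25 = 119
North - Vale - Dale - Oak - Ivy - Spruce - North: 19+15+31+29+10+22 = 126
North - Vale - Dale - Oak - Spruce - Ivy - North: 19+15+31+19+10+25 = 119
North - Vale - Ivy - Dale - Spruce - Oak - North: 19+13+18+12+19+32 = 113
North - Vale - Ivy - Dale - Oak - Spruce - North: 19+13+18+31+19+22 = 122
North - Vale - Ivy - Spruce - Dale - Oak - North: 19+13+10+12+31+32 = 117
North - Vale - Ivy - Spruce - Oak - Dale - North: 19+13+10+19+31+10 = 102
North - Vale - Ivy - Oak - Dale - Spruce - North: 19+13+29+31+12+22 = 126
North - Vale - Ivy - Oak - Spruce - Dale - North: 19+13+29+19+12+10 = 102
North - Vale - Spruce - Dale - Ivy - Oak - North: 19+3+12+18+29+32 = 113
North - Vale - Spruce - Dale - Oak - Ivy - North: 19+3+12+31+29+25 = 119
… (46 more)
North - Dale - Ivy - Vale - Spruce - Oak - North: 10+18+13+3+19+32 = 95  ← best
The minimum is 95.
One optimal route: North → Dale → Ivy → Vale → Spruce → Oak → North (or its reverse).

95 blocks — the shortest possible round trip.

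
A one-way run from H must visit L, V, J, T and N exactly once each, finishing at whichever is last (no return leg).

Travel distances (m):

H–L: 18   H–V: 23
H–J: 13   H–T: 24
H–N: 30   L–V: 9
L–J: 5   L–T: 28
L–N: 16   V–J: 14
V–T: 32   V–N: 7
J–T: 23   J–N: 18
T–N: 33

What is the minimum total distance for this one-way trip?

There are 5! = 120 possible orderings.
H → L → V → J → T → N: 18+9+14+23+33 = 97
H → L → V → J → N → T: 18+9+14+18+33 = 92
H → L → V → T → J → N: 18+9+32+23+18 = 100
H → L → V → T → N → J: 18+9+32+33+18 = 110
H → L → V → N → J → T: 18+9+7+18+23 = 75
H → L → V → N → T → J: 18+9+7+33+23 = 90
H → L → J → V → T → N: 18+5+14+32+33 = 102
H → L → J → V → N → T: 18+5+14+7+33 = 77
H → L → J → T → V → N: 18+5+23+32+7 = 85
H → L → J → T → N → V: 18+5+23+33+7 = 86
H → L → J → N → V → T: 18+5+18+7+32 = 80
H → L → J → N → T → V: 18+5+18+33+32 = 106
H → L → T → V → J → N: 18+28+32+14+18 = 110
H → L → T → V → N → J: 18+28+32+7+18 = 103
… (106 more)
H → J → L → V → N → T: 13+5+9+7+33 = 67  ← best
The minimum is 67.
One shortest path: H → J → L → V → N → T.

Minimum one-way distance = 67 m.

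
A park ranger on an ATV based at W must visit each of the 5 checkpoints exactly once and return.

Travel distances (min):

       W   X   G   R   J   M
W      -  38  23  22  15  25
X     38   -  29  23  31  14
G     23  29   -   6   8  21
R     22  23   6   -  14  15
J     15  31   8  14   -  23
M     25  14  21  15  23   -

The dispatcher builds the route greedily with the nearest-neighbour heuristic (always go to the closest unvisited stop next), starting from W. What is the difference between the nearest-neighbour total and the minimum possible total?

5 min longer than the optimal tour.

From W: J=15, R=22, G=23, M=25, X=38 → choose J (15).
From J: G=8, R=14, M=23, X=31 → choose G (8).
From G: R=6, M=21, X=29 → choose R (6).
From R: M=15, X=23 → choose M (15).
From M: X=14 → choose X (14).
NN route W → J → G → R → M → X → W costs 96.
Optimal: W → J → G → R → X → M → W costs 91 (by enumerating all 60 distinct tours).
Excess = 96 − 91 = 5.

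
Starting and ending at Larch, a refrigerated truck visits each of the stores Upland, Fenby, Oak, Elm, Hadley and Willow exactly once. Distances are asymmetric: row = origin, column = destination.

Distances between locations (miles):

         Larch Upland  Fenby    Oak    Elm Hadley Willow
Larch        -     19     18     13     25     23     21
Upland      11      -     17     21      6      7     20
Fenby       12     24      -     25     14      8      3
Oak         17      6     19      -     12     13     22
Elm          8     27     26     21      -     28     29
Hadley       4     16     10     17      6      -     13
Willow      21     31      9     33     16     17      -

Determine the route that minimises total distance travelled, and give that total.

63 miles — the shortest possible round trip.

Larch - Upland - Fenby - Oak - Elm - Hadley - Willow - Larch: 19+17+25+12+28+13+21 = 135
Larch - Upland - Fenby - Oak - Elm - Willow - Hadley - Larch: 19+17+25+12+29+17+4 = 123
Larch - Upland - Fenby - Oak - Hadley - Elm - Willow - Larch: 19+17+25+13+6+29+21 = 130
Larch - Upland - Fenby - Oak - Hadley - Willow - Elm - Larch: 19+17+25+13+13+16+8 = 111
Larch - Upland - Fenby - Oak - Willow - Elm - Hadley - Larch: 19+17+25+22+16+28+4 = 131
Larch - Upland - Fenby - Oak - Willow - Hadley - Elm - Larch: 19+17+25+22+17+6+8 = 114
Larch - Upland - Fenby - Elm - Oak - Hadley - Willow - Larch: 19+17+14+21+13+13+21 = 118
Larch - Upland - Fenby - Elm - Oak - Willow - Hadley - Larch: 19+17+14+21+22+17+4 = 114
… (712 more)
Larch - Oak - Upland - Hadley - Fenby - Willow - Elm - Larch: 13+6+7+10+3+16+8 = 63  ← best
The minimum is 63.
One optimal route: Larch → Oak → Upland → Hadley → Fenby → Willow → Elm → Larch.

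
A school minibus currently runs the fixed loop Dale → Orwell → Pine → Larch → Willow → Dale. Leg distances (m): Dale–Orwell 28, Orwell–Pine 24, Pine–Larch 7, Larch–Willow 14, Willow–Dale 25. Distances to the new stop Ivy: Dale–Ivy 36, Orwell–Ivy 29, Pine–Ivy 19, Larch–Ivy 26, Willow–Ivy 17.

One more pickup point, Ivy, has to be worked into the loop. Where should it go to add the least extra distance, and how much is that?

Adding 24 m by placing Ivy on the Orwell–Pine leg.

Insertion cost between consecutive stops i–j is d(i,Ivy) + d(Ivy,j) − d(i,j):
  between Dale and Orwell: 36 + 29 − 28 = 37
  between Orwell and Pine: 29 + 19 − 24 = 24
  between Pine and Larch: 19 + 26 − 7 = 38
  between Larch and Willow: 26 + 17 − 14 = 29
  between Willow and Dale: 17 + 36 − 25 = 28
Cheapest insertion is between Orwell and Pine, adding 24.
New total = 98 + 24 = 122.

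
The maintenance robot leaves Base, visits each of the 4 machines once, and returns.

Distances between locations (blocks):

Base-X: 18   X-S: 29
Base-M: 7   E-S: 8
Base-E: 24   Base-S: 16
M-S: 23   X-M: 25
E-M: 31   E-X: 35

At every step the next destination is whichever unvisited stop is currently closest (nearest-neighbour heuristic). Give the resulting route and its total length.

Base → [M:7 / S:16 / X:18 / E:24] → M (7)
M → [S:23 / X:25 / E:31] → S (23)
S → [E:8 / X:29] → E (8)
E → [X:35] → X (35)
Return X→Base: 18.
Total = 7 + 23 + 8 + 35 + 18 = 91.

Nearest-neighbour total = 91 blocks; route Base → M → S → E → X → Base.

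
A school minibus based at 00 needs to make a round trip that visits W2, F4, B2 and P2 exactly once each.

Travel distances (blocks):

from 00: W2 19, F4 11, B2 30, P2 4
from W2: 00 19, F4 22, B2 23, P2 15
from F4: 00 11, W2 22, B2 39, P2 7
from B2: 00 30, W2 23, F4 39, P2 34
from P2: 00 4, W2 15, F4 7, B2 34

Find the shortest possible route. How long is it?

There are 12 distinct closed tours to check (reversals are equivalent).
00-W2-F4-B2-P2-00: 19+22+39+34+4 = 118
00-W2-F4-P2-B2-00: 19+22+7+34+30 = 112
00-W2-B2-F4-P2-00: 19+23+39+7+4 = 92
00-W2-B2-P2-F4-00: 19+23+34+7+11 = 94
00-W2-P2-F4-B2-00: 19+15+7+39+30 = 110
00-W2-P2-B2-F4-00: 19+15+34+39+11 = 118
00-F4-W2-B2-P2-00: 11+22+23+34+4 = 94
00-F4-W2-P2-B2-00: 11+22+15+34+30 = 112
00-F4-B2-W2-P2-00: 11+39+23+15+4 = 92
00-F4-P2-W2-B2-00: 11+7+15+23+30 = 86
00-B2-W2-F4-P2-00: 30+23+22+7+4 = 86
00-B2-F4-W2-P2-00: 30+39+22+15+4 = 110
The minimum is 86.
One optimal route: 00 → F4 → P2 → W2 → B2 → 00 (or its reverse).

Shortest round trip = 86 blocks.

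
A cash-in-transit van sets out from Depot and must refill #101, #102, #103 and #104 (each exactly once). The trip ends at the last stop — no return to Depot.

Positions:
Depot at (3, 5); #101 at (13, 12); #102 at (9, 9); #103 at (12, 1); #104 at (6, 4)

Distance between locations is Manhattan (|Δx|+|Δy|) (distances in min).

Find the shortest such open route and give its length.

31 min — the minimum one-way total.

There are 4! = 24 possible orderings.
Depot - #101 - #102 - #103 - #104: 17+7+11+9 = 44
Depot - #101 - #102 - #104 - #103: 17+7+8+9 = 41
Depot - #101 - #103 - #102 - #104: 17+12+11+8 = 48
Depot - #101 - #103 - #104 - #102: 17+12+9+8 = 46
Depot - #101 - #104 - #102 - #103: 17+15+8+11 = 51
Depot - #101 - #104 - #103 - #102: 17+15+9+11 = 52
Depot - #102 - #101 - #103 - #104: 10+7+12+9 = 38
Depot - #102 - #101 - #104 - #103: 10+7+15+9 = 41
Depot - #102 - #103 - #101 - #104: 10+11+12+15 = 48
Depot - #102 - #103 - #104 - #101: 10+11+9+15 = 45
Depot - #102 - #104 - #101 - #103: 10+8+15+12 = 45
Depot - #102 - #104 - #103 - #101: 10+8+9+12 = 39
Depot - #103 - #101 - #102 - #104: 13+12+7+8 = 40
Depot - #103 - #101 - #104 - #102: 13+12+15+8 = 48
… (10 more)
Depot - #104 - #102 - #101 - #103: 4+8+7+12 = 31  ← best
The minimum is 31.
One shortest path: Depot → #104 → #102 → #101 → #103.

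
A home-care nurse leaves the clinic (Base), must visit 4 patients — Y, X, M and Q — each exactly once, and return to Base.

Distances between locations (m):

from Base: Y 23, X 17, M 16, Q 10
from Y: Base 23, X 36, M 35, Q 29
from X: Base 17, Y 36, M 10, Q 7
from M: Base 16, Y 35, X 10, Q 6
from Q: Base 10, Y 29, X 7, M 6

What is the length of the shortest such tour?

Minimum total distance: 85 m.

With 4 stops there are 4!/2 = 12 distinct round trips (a route and its reverse cost the same).
Base → Y → X → M → Q → Base: 23+36+10+6+10 = 85
Base → Y → X → Q → M → Base: 23+36+7+6+16 = 88
Base → Y → M → X → Q → Base: 23+35+10+7+10 = 85
Base → Y → M → Q → X → Base: 23+35+6+7+17 = 88
Base → Y → Q → X → M → Base: 23+29+7+10+16 = 85
Base → Y → Q → M → X → Base: 23+29+6+10+17 = 85
Base → X → Y → M → Q → Base: 17+36+35+6+10 = 104
Base → X → Y → Q → M → Base: 17+36+29+6+16 = 104
Base → X → M → Y → Q → Base: 17+10+35+29+10 = 101
Base → X → Q → Y → M → Base: 17+7+29+35+16 = 104
Base → M → Y → X → Q → Base: 16+35+36+7+10 = 104
Base → M → X → Y → Q → Base: 16+10+36+29+10 = 101
The minimum is 85.
One optimal route: Base → Y → X → M → Q → Base (or its reverse).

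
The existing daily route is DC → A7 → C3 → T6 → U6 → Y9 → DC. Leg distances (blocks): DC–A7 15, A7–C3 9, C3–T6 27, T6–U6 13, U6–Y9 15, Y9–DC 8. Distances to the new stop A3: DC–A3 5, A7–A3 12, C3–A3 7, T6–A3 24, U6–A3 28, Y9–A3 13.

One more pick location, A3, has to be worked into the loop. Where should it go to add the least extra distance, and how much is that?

Minimum extra distance: 2 blocks, inserting A3 between DC and A7.

Insertion cost between consecutive stops i–j is d(i,A3) + d(A3,j) − d(i,j):
  between DC and A7: 5 + 12 − 15 = 2
  between A7 and C3: 12 + 7 − 9 = 10
  between C3 and T6: 7 + 24 − 27 = 4
  between T6 and U6: 24 + 28 − 13 = 39
  between U6 and Y9: 28 + 13 − 15 = 26
  between Y9 and DC: 13 + 5 − 8 = 10
Cheapest insertion is between DC and A7, adding 2.
New total = 87 + 2 = 89.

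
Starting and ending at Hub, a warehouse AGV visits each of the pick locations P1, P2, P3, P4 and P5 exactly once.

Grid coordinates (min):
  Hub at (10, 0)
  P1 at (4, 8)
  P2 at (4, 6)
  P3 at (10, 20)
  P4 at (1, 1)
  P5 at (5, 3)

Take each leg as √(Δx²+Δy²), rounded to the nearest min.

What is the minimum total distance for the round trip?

Hub → P1 → P2 → P3 → P4 → P5 → Hub: 10+2+15+21+4+6 = 58
Hub → P1 → P2 → P3 → P5 → P4 → Hub: 10+2+15+18+4+9 = 58
Hub → P1 → P2 → P4 → P3 → P5 → Hub: 10+2+6+21+18+6 = 63
Hub → P1 → P2 → P4 → P5 → P3 → Hub: 10+2+6+4+18+20 = 60
Hub → P1 → P2 → P5 → P3 → P4 → Hub: 10+2+3+18+21+9 = 63
Hub → P1 → P2 → P5 → P4 → P3 → Hub: 10+2+3+4+21+20 = 60
Hub → P1 → P3 → P2 → P4 → P5 → Hub: 10+13+15+6+4+6 = 54
Hub → P1 → P3 → P2 → P5 → P4 → Hub: 10+13+15+3+4+9 = 54
Hub → P1 → P3 → P4 → P2 → P5 → Hub: 10+13+21+6+3+6 = 59
Hub → P1 → P3 → P4 → P5 → P2 → Hub: 10+13+21+4+3+8 = 59
Hub → P1 → P3 → P5 → P2 → P4 → Hub: 10+13+18+3+6+9 = 59
Hub → P1 → P3 → P5 → P4 → P2 → Hub: 10+13+18+4+6+8 = 59
Hub → P1 → P4 → P2 → P3 → P5 → Hub: 10+8+6+15+18+6 = 63
Hub → P1 → P4 → P2 → P5 → P3 → Hub: 10+8+6+3+18+20 = 65
… (46 more)
Hub → P3 → P1 → P2 → P4 → P5 → Hub: 20+13+2+6+4+6 = 51  ← best
The minimum is 51.
One optimal route: Hub → P3 → P1 → P2 → P4 → P5 → Hub (or its reverse).

Minimum total distance: 51 min.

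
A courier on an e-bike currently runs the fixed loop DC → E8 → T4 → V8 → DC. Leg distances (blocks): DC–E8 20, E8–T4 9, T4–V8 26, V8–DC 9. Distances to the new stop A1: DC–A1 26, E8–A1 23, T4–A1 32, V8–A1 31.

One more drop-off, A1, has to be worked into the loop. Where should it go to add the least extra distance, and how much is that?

Minimum extra distance: 29 blocks, inserting A1 between DC and E8.

Insertion cost between consecutive stops i–j is d(i,A1) + d(A1,j) − d(i,j):
  between DC and E8: 26 + 23 − 20 = 29
  between E8 and T4: 23 + 32 − 9 = 46
  between T4 and V8: 32 + 31 − 26 = 37
  between V8 and DC: 31 + 26 − 9 = 48
Cheapest insertion is between DC and E8, adding 29.
New total = 64 + 29 = 93.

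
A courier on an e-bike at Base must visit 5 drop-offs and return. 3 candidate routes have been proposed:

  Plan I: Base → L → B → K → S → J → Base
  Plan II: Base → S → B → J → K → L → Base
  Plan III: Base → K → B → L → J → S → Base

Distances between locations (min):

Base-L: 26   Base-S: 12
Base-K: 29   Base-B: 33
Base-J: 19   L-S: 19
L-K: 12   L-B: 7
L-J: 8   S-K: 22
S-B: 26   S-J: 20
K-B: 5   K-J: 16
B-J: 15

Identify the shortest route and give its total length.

81 min — Plan III is the shortest.

Plan I: 26 + 7 + 5 + 22 + 20 + 19 = 99
Plan II: 12 + 26 + 15 + 16 + 12 + 26 = 107
Plan III: 29 + 5 + 7 + 8 + 20 + 12 = 81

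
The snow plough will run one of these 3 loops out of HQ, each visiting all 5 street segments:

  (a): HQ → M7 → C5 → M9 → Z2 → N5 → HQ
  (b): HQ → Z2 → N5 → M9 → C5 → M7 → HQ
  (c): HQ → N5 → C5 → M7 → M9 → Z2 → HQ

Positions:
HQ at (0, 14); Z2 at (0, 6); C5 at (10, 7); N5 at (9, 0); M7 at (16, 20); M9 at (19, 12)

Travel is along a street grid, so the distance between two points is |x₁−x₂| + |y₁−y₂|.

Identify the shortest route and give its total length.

Shortest is (c), total 94.

(a): 22 + 19 + 14 + 25 + 15 + 23 = 118
(b): 8 + 15 + 22 + 14 + 19 + 22 = 100
(c): 23 + 8 + 19 + 11 + 25 + 8 = 94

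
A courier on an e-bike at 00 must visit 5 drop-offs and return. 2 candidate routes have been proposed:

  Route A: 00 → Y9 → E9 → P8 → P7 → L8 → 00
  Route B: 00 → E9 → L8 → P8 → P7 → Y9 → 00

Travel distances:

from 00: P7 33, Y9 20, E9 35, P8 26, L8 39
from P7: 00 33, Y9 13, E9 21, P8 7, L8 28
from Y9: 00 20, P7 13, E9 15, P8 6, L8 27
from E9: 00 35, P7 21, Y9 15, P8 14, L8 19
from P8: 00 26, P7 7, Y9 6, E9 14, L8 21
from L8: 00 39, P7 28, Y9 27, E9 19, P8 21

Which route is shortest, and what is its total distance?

Route A: 20 + 15 + 14 + 7 + 28 + 39 = 123
Route B: 35 + 19 + 21 + 7 + 13 + 20 = 115

Shortest is Route B, total 115.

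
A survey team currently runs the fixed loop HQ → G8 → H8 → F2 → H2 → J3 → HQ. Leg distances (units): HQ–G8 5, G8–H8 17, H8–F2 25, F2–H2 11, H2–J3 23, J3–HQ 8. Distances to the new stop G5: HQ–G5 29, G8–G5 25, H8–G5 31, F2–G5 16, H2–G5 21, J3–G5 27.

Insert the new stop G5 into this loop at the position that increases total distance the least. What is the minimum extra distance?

Insertion cost between consecutive stops i–j is d(i,G5) + d(G5,j) − d(i,j):
  between HQ and G8: 29 + 25 − 5 = 49
  between G8 and H8: 25 + 31 − 17 = 39
  between H8 and F2: 31 + 16 − 25 = 22
  between F2 and H2: 16 + 21 − 11 = 26
  between H2 and J3: 21 + 27 − 23 = 25
  between J3 and HQ: 27 + 29 − 8 = 48
Cheapest insertion is between H8 and F2, adding 22.
New total = 89 + 22 = 111.

+22 — insert G5 between H8 and F2.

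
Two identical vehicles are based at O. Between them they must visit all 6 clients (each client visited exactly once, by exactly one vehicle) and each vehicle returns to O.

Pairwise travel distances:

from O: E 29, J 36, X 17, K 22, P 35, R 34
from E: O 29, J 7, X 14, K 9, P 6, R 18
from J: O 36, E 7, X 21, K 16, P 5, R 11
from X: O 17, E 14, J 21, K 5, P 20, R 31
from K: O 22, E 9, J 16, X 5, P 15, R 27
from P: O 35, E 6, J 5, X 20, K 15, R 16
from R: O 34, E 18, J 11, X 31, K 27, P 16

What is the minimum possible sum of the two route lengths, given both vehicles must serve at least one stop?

121 — the smallest possible combined total.

Try each way of splitting the stops between the two vehicles (each non-empty) and, for each split, find the best tour for each vehicle:
  {E} + {J, X, K, P, R}: 58 + 87 = 145
  {J} + {E, X, K, P, R}: 72 + 87 = 159
  {E, J} + {X, K, P, R}: 72 + 87 = 159
  {X} + {E, J, K, P, R}: 34 + 87 = 121
  {E, X} + {J, K, P, R}: 60 + 87 = 147
  {J, X} + {E, K, P, R}: 74 + 87 = 161
  … (31 splits in total)
Best: vehicle 1 O → X → O = 34; vehicle 2 O → K → E → P → J → R → O = 87; combined 121.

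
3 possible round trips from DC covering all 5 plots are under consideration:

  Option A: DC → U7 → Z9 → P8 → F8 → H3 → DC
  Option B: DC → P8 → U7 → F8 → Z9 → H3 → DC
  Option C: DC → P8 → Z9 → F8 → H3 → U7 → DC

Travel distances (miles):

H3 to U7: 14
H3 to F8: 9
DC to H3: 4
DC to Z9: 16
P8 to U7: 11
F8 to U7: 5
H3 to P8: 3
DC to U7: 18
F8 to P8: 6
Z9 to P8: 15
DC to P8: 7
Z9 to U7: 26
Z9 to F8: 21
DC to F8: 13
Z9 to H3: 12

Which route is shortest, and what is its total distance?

Option A: 18 + 26 + 15 + 6 + 9 + 4 = 78
Option B: 7 + 11 + 5 + 21 + 12 + 4 = 60
Option C: 7 + 15 + 21 + 9 + 14 + 18 = 84

Shortest is Option B, total 60 miles.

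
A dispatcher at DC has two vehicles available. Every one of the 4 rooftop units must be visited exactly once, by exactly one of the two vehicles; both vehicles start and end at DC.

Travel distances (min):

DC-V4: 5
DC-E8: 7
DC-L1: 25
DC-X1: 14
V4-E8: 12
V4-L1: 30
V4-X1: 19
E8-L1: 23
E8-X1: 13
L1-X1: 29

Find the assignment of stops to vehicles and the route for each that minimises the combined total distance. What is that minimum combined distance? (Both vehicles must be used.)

83 min — the smallest possible combined total.

Try each way of splitting the stops between the two vehicles (each non-empty) and, for each split, find the best tour for each vehicle:
  {V4} + {E8, L1, X1}: 10 + 73 = 83
  {E8} + {V4, L1, X1}: 14 + 78 = 92
  {V4, E8} + {L1, X1}: 24 + 68 = 92
  {L1} + {V4, E8, X1}: 50 + 44 = 94
  {V4, L1} + {E8, X1}: 60 + 34 = 94
  {E8, L1} + {V4, X1}: 55 + 38 = 93
  … (7 splits in total)
Best: vehicle 1 DC → V4 → DC = 10; vehicle 2 DC → E8 → L1 → X1 → DC = 73; combined 83.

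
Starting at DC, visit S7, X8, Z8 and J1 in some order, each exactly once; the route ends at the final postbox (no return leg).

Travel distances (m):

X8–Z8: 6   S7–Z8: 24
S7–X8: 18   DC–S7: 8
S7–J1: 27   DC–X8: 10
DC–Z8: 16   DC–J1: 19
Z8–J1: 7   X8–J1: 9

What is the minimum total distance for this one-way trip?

There are 4! = 24 possible orderings.
DC→S7→X8→Z8→J1: 8+18+6+7 = 39
DC→S7→X8→J1→Z8: 8+18+9+7 = 42
DC→S7→Z8→X8→J1: 8+24+6+9 = 47
DC→S7→Z8→J1→X8: 8+24+7+9 = 48
DC→S7→J1→X8→Z8: 8+27+9+6 = 50
DC→S7→J1→Z8→X8: 8+27+7+6 = 48
DC→X8→S7→Z8→J1: 10+18+24+7 = 59
DC→X8→S7→J1→Z8: 10+18+27+7 = 62
DC→X8→Z8→S7→J1: 10+6+24+27 = 67
DC→X8→Z8→J1→S7: 10+6+7+27 = 50
DC→X8→J1→S7→Z8: 10+9+27+24 = 70
DC→X8→J1→Z8→S7: 10+9+7+24 = 50
DC→Z8→S7→X8→J1: 16+24+18+9 = 67
DC→Z8→S7→J1→X8: 16+24+27+9 = 76
… (10 more)
The minimum is 39.
One shortest path: DC → S7 → X8 → Z8 → J1.

39 m — the minimum one-way total.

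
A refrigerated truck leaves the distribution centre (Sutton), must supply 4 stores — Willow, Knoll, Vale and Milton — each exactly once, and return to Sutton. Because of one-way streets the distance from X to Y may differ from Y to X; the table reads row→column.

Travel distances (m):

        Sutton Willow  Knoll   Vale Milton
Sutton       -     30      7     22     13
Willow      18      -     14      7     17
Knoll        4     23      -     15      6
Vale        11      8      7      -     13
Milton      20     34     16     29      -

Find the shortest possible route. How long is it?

Minimum total distance: 65 m.

Sutton-Willow-Knoll-Vale-Milton-Sutton: 30+14+15+13+20 = 92
Sutton-Willow-Knoll-Milton-Vale-Sutton: 30+14+6+29+11 = 90
Sutton-Willow-Vale-Knoll-Milton-Sutton: 30+7+7+6+20 = 70
Sutton-Willow-Vale-Milton-Knoll-Sutton: 30+7+13+16+4 = 70
Sutton-Willow-Milton-Knoll-Vale-Sutton: 30+17+16+15+11 = 89
Sutton-Willow-Milton-Vale-Knoll-Sutton: 30+17+29+7+4 = 87
Sutton-Knoll-Willow-Vale-Milton-Sutton: 7+23+7+13+20 = 70
Sutton-Knoll-Willow-Milton-Vale-Sutton: 7+23+17+29+11 = 87
Sutton-Knoll-Vale-Willow-Milton-Sutton: 7+15+8+17+20 = 67
Sutton-Knoll-Vale-Milton-Willow-Sutton: 7+15+13+34+18 = 87
Sutton-Knoll-Milton-Willow-Vale-Sutton: 7+6+34+7+11 = 65
Sutton-Knoll-Milton-Vale-Willow-Sutton: 7+6+29+8+18 = 68
Sutton-Vale-Willow-Knoll-Milton-Sutton: 22+8+14+6+20 = 70
Sutton-Vale-Willow-Milton-Knoll-Sutton: 22+8+17+16+4 = 67
… (10 more)
The minimum is 65.
One optimal route: Sutton → Knoll → Milton → Willow → Vale → Sutton.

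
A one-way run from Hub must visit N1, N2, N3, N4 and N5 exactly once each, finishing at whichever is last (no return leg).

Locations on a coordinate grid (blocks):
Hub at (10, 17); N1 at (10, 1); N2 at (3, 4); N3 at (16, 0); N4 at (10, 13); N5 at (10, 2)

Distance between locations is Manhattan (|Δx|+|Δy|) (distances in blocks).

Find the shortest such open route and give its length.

There are 5! = 120 possible orderings.
Hub → N1 → N2 → N3 → N4 → N5: 16+10+17+19+11 = 73
Hub → N1 → N2 → N3 → N5 → N4: 16+10+17+8+11 = 62
Hub → N1 → N2 → N4 → N3 → N5: 16+10+16+19+8 = 69
Hub → N1 → N2 → N4 → N5 → N3: 16+10+16+11+8 = 61
Hub → N1 → N2 → N5 → N3 → N4: 16+10+9+8+19 = 62
Hub → N1 → N2 → N5 → N4 → N3: 16+10+9+11+19 = 65
Hub → N1 → N3 → N2 → N4 → N5: 16+7+17+16+11 = 67
Hub → N1 → N3 → N2 → N5 → N4: 16+7+17+9+11 = 60
Hub → N1 → N3 → N4 → N2 → N5: 16+7+19+16+9 = 67
Hub → N1 → N3 → N4 → N5 → N2: 16+7+19+11+9 = 62
Hub → N1 → N3 → N5 → N2 → N4: 16+7+8+9+16 = 56
Hub → N1 → N3 → N5 → N4 → N2: 16+7+8+11+16 = 58
Hub → N1 → N4 → N2 → N3 → N5: 16+12+16+17+8 = 69
Hub → N1 → N4 → N2 → N5 → N3: 16+12+16+9+8 = 61
… (106 more)
Hub → N4 → N2 → N5 → N1 → N3: 4+16+9+1+7 = 37  ← best
The minimum is 37.
One shortest path: Hub → N4 → N2 → N5 → N1 → N3.

Minimum one-way distance = 37 blocks.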